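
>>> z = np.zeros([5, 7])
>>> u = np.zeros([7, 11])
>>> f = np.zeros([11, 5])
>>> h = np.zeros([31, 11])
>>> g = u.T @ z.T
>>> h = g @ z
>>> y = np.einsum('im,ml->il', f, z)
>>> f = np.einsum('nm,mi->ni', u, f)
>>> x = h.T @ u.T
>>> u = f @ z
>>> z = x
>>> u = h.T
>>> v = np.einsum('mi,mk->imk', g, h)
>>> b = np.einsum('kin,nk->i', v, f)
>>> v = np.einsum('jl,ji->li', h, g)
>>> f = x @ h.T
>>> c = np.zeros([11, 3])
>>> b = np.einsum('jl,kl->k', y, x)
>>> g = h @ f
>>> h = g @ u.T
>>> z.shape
(7, 7)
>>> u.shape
(7, 11)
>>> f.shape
(7, 11)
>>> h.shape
(11, 7)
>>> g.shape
(11, 11)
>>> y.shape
(11, 7)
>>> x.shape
(7, 7)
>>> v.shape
(7, 5)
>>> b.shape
(7,)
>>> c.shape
(11, 3)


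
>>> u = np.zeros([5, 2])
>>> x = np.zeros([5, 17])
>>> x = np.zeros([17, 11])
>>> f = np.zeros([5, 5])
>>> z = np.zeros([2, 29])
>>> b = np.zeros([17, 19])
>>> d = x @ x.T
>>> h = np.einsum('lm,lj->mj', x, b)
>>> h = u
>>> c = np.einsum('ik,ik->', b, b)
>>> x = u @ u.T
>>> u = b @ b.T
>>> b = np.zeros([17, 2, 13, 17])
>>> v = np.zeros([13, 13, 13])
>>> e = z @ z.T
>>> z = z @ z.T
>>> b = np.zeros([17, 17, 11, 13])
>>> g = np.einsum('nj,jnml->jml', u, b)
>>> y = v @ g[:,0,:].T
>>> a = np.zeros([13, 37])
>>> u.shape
(17, 17)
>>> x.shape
(5, 5)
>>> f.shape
(5, 5)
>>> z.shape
(2, 2)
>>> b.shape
(17, 17, 11, 13)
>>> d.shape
(17, 17)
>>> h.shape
(5, 2)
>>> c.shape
()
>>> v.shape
(13, 13, 13)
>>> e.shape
(2, 2)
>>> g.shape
(17, 11, 13)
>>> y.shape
(13, 13, 17)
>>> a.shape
(13, 37)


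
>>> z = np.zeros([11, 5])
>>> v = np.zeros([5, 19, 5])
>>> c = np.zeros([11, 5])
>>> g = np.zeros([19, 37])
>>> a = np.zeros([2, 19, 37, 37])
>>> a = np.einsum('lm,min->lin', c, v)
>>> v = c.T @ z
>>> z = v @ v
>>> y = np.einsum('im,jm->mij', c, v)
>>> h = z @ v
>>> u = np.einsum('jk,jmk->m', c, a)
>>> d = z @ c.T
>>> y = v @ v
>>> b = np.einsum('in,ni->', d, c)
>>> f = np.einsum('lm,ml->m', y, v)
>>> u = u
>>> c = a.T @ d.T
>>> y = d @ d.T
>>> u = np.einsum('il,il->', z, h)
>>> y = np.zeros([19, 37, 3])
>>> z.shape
(5, 5)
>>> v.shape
(5, 5)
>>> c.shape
(5, 19, 5)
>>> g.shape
(19, 37)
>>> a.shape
(11, 19, 5)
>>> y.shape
(19, 37, 3)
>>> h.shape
(5, 5)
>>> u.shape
()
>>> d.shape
(5, 11)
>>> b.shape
()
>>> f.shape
(5,)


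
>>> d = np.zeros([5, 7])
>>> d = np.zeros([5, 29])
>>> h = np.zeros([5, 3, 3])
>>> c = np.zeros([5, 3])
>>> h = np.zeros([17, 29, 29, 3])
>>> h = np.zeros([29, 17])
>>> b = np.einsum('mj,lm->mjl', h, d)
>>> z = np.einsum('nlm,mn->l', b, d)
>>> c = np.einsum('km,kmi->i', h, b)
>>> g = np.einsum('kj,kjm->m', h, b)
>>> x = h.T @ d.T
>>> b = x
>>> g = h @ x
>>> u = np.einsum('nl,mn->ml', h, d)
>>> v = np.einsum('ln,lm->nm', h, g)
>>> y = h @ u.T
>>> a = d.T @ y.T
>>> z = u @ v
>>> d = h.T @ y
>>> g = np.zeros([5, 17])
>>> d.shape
(17, 5)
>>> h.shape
(29, 17)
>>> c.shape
(5,)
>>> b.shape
(17, 5)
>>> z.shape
(5, 5)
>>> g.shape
(5, 17)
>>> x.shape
(17, 5)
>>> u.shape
(5, 17)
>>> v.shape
(17, 5)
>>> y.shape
(29, 5)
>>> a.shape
(29, 29)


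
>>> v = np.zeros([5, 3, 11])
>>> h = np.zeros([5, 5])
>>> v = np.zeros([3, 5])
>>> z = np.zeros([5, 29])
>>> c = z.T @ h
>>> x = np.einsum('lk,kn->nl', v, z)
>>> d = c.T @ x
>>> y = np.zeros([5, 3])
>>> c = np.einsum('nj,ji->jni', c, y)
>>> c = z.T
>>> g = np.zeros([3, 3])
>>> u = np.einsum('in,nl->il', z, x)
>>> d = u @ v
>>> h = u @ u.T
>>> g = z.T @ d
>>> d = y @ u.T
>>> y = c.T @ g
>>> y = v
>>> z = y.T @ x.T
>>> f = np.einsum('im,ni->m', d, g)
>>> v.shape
(3, 5)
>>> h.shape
(5, 5)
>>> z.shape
(5, 29)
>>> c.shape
(29, 5)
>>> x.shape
(29, 3)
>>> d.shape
(5, 5)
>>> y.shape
(3, 5)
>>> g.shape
(29, 5)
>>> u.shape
(5, 3)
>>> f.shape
(5,)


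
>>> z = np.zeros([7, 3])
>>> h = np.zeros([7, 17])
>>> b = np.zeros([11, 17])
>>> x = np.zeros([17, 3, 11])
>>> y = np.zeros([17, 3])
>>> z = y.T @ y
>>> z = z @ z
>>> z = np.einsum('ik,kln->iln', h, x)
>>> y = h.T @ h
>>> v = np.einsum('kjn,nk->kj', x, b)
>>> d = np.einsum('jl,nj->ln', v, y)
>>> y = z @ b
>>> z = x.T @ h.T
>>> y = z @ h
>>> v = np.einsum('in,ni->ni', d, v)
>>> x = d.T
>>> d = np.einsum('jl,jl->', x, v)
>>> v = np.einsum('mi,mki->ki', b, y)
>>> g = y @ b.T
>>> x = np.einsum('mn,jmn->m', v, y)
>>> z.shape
(11, 3, 7)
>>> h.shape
(7, 17)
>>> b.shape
(11, 17)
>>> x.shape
(3,)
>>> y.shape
(11, 3, 17)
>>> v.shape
(3, 17)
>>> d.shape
()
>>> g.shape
(11, 3, 11)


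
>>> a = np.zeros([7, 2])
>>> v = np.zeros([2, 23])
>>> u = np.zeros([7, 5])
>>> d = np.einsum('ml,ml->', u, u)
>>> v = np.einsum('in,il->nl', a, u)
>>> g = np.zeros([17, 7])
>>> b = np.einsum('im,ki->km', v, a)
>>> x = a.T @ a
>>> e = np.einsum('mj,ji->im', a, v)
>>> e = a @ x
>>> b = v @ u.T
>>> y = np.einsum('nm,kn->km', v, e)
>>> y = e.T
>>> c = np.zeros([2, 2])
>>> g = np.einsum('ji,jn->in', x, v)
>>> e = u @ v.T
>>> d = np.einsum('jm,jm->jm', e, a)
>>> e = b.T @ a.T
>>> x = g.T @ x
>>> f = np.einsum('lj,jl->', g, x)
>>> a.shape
(7, 2)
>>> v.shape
(2, 5)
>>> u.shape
(7, 5)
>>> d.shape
(7, 2)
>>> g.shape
(2, 5)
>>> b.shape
(2, 7)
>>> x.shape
(5, 2)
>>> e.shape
(7, 7)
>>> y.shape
(2, 7)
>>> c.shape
(2, 2)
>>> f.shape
()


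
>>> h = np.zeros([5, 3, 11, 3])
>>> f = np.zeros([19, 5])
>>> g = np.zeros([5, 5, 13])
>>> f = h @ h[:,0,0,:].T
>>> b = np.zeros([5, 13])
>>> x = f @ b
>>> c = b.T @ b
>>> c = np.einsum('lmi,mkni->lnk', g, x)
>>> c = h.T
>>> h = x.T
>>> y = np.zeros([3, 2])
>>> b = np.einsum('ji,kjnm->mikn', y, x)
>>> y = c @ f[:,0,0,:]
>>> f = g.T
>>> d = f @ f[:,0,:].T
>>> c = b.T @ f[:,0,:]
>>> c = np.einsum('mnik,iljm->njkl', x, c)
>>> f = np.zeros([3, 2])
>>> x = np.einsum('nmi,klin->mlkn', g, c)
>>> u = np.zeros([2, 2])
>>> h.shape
(13, 11, 3, 5)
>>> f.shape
(3, 2)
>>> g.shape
(5, 5, 13)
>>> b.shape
(13, 2, 5, 11)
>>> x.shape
(5, 2, 3, 5)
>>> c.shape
(3, 2, 13, 5)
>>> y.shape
(3, 11, 3, 5)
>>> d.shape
(13, 5, 13)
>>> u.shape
(2, 2)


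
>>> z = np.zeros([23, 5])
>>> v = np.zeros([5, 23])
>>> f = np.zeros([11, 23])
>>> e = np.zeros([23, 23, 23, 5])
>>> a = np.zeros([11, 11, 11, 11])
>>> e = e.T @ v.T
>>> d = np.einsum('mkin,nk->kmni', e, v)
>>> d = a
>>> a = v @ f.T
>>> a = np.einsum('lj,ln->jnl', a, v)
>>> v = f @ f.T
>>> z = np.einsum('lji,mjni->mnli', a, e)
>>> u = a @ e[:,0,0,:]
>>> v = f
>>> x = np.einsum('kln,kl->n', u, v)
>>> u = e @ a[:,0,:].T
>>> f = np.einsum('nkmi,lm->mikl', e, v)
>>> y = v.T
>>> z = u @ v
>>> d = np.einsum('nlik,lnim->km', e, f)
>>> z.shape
(5, 23, 23, 23)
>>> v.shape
(11, 23)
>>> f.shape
(23, 5, 23, 11)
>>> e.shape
(5, 23, 23, 5)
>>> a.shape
(11, 23, 5)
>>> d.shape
(5, 11)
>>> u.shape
(5, 23, 23, 11)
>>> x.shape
(5,)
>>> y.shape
(23, 11)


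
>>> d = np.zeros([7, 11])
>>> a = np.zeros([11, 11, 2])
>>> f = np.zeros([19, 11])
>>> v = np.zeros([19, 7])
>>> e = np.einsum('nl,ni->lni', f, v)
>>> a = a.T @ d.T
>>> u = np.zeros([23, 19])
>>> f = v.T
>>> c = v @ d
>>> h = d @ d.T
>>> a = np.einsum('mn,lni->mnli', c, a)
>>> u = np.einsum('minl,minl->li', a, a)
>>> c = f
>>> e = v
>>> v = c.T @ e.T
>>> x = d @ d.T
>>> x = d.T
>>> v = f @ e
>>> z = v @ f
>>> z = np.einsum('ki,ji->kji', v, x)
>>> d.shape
(7, 11)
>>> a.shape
(19, 11, 2, 7)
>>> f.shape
(7, 19)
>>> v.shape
(7, 7)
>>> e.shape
(19, 7)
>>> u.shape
(7, 11)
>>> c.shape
(7, 19)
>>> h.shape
(7, 7)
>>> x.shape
(11, 7)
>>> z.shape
(7, 11, 7)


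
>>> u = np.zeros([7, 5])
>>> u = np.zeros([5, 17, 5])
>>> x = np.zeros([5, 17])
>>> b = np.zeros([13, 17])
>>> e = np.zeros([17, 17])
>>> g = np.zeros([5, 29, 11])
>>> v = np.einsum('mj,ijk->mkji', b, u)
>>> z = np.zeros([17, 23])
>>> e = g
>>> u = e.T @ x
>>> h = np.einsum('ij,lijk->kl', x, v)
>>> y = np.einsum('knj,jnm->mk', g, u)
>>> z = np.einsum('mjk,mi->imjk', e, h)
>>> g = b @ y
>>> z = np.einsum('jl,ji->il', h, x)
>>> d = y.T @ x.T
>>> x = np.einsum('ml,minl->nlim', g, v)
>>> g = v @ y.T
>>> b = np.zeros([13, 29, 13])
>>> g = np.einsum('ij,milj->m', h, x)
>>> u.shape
(11, 29, 17)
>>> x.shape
(17, 5, 5, 13)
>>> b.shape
(13, 29, 13)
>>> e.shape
(5, 29, 11)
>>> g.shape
(17,)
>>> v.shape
(13, 5, 17, 5)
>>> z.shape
(17, 13)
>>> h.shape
(5, 13)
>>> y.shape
(17, 5)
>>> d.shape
(5, 5)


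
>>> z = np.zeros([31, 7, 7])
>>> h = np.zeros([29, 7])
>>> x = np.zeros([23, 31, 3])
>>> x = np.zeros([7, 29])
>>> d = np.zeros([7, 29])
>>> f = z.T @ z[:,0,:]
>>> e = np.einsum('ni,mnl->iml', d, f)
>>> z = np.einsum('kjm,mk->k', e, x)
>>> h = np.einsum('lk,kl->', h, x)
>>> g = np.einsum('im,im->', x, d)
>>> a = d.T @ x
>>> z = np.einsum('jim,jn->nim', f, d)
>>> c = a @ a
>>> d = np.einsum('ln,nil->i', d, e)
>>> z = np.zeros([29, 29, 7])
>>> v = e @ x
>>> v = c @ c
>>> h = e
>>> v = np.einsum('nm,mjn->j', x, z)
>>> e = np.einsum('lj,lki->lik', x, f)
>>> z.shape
(29, 29, 7)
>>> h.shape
(29, 7, 7)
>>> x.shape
(7, 29)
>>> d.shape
(7,)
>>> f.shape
(7, 7, 7)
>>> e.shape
(7, 7, 7)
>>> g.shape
()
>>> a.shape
(29, 29)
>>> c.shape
(29, 29)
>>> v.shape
(29,)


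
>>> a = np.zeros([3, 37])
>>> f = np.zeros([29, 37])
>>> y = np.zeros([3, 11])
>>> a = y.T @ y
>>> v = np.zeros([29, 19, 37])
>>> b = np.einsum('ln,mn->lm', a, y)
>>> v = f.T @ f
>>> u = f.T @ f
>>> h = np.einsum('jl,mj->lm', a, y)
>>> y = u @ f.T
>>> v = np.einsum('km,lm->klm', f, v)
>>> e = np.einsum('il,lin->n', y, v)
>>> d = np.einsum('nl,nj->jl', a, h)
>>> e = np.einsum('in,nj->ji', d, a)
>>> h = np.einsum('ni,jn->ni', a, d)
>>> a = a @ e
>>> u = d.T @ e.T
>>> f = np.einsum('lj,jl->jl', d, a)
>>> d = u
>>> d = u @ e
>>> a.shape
(11, 3)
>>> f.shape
(11, 3)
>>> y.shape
(37, 29)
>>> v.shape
(29, 37, 37)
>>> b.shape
(11, 3)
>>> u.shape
(11, 11)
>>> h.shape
(11, 11)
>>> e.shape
(11, 3)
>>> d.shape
(11, 3)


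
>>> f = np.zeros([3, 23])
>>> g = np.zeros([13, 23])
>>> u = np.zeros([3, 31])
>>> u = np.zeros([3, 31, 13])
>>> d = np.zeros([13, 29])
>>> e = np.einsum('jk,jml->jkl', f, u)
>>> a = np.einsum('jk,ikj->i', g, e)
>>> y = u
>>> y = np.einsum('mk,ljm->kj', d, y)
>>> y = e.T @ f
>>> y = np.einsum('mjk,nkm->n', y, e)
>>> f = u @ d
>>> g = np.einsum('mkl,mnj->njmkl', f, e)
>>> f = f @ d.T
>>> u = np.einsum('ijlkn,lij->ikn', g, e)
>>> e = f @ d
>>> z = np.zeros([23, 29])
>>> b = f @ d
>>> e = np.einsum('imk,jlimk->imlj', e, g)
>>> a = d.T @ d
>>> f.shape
(3, 31, 13)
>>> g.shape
(23, 13, 3, 31, 29)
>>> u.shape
(23, 31, 29)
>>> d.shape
(13, 29)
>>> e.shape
(3, 31, 13, 23)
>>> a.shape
(29, 29)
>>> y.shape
(3,)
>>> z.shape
(23, 29)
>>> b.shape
(3, 31, 29)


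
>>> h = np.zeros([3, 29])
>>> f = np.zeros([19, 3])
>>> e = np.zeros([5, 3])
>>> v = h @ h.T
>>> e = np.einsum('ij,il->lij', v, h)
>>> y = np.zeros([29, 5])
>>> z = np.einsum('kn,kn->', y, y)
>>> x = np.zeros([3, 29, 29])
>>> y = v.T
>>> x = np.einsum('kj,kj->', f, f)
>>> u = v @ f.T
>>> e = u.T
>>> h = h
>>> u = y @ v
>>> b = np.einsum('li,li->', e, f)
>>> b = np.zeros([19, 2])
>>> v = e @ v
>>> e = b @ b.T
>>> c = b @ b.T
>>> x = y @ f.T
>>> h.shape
(3, 29)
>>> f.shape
(19, 3)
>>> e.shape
(19, 19)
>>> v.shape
(19, 3)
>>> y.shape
(3, 3)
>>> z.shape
()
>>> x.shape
(3, 19)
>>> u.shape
(3, 3)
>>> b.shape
(19, 2)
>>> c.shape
(19, 19)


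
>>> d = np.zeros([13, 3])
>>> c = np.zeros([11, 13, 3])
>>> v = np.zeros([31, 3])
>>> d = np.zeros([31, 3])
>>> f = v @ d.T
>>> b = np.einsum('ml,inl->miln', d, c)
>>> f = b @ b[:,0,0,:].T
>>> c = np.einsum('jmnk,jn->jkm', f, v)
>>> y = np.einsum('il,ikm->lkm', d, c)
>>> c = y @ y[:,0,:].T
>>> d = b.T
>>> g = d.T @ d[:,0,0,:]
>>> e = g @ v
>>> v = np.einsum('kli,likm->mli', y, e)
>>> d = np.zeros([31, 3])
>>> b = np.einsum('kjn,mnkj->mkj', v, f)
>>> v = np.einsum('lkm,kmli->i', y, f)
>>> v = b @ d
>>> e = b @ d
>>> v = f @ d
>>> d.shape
(31, 3)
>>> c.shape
(3, 31, 3)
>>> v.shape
(31, 11, 3, 3)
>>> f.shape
(31, 11, 3, 31)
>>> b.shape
(31, 3, 31)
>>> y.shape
(3, 31, 11)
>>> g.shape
(31, 11, 3, 31)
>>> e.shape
(31, 3, 3)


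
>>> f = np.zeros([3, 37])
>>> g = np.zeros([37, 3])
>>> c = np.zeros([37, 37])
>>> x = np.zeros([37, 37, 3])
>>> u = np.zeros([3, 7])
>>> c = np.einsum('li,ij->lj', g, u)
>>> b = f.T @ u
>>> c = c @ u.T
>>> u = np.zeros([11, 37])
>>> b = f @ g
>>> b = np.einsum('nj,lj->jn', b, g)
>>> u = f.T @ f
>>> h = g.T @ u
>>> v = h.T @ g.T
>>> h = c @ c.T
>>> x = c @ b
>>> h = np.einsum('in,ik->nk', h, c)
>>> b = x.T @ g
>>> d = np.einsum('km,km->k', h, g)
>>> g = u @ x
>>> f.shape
(3, 37)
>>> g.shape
(37, 3)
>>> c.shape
(37, 3)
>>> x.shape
(37, 3)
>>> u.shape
(37, 37)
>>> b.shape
(3, 3)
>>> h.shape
(37, 3)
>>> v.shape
(37, 37)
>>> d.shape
(37,)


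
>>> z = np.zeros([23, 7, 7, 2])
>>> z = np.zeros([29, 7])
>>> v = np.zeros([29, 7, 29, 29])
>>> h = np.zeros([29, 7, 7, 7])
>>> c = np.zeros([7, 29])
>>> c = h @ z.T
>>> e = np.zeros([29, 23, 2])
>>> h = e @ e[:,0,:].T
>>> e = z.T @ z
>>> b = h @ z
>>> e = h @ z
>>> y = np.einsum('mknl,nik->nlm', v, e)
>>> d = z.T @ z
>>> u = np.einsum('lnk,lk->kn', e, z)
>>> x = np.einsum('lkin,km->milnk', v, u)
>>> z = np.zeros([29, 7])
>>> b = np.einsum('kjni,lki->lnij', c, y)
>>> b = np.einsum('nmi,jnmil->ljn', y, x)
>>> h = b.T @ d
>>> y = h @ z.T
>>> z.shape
(29, 7)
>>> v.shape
(29, 7, 29, 29)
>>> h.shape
(29, 23, 7)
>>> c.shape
(29, 7, 7, 29)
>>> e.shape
(29, 23, 7)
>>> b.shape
(7, 23, 29)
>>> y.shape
(29, 23, 29)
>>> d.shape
(7, 7)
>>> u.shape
(7, 23)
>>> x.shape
(23, 29, 29, 29, 7)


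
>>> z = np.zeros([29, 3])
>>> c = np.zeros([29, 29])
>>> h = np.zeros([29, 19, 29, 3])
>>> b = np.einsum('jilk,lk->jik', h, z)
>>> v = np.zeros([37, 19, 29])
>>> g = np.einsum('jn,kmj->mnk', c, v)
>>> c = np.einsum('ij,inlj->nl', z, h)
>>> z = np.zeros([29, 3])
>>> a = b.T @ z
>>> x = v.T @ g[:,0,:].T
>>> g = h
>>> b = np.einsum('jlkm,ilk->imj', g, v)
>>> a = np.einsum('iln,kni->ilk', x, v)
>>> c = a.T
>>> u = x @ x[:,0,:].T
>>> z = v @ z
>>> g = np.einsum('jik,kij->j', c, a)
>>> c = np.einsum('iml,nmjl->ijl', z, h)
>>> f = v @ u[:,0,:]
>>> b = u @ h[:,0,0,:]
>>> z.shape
(37, 19, 3)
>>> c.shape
(37, 29, 3)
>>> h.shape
(29, 19, 29, 3)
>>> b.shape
(29, 19, 3)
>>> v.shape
(37, 19, 29)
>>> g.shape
(37,)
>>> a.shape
(29, 19, 37)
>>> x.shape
(29, 19, 19)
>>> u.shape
(29, 19, 29)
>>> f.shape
(37, 19, 29)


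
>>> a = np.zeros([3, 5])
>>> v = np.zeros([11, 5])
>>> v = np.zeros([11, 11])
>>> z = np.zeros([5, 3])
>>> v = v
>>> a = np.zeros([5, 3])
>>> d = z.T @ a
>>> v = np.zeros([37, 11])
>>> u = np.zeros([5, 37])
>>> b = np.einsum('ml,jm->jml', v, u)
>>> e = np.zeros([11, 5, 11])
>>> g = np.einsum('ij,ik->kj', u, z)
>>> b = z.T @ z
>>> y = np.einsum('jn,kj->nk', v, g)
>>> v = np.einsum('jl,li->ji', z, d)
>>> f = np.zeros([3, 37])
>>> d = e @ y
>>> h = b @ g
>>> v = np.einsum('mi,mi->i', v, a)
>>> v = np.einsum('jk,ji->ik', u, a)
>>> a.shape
(5, 3)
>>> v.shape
(3, 37)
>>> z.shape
(5, 3)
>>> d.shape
(11, 5, 3)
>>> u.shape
(5, 37)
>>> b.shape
(3, 3)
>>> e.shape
(11, 5, 11)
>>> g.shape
(3, 37)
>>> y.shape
(11, 3)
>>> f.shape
(3, 37)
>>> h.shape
(3, 37)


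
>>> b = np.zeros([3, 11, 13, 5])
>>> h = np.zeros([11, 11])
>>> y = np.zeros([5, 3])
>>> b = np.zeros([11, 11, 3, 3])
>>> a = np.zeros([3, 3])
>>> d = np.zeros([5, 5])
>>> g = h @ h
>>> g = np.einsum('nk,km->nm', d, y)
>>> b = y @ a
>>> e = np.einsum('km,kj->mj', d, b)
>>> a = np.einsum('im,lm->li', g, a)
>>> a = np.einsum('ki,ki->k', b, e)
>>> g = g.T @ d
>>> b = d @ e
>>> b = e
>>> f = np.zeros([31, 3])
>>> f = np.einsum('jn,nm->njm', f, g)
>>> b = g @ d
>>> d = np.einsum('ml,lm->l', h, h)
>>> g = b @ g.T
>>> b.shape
(3, 5)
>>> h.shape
(11, 11)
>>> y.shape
(5, 3)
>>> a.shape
(5,)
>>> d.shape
(11,)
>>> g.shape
(3, 3)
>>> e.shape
(5, 3)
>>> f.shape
(3, 31, 5)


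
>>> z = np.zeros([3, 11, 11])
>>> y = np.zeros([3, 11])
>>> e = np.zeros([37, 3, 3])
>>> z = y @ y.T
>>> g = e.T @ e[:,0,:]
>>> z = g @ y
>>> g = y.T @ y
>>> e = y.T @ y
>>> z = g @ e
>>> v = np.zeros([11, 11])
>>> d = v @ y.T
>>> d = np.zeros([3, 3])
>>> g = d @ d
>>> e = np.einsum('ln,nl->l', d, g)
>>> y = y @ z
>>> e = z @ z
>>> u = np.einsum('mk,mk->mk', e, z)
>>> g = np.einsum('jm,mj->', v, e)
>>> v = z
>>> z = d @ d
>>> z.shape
(3, 3)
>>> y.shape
(3, 11)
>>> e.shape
(11, 11)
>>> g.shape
()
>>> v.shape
(11, 11)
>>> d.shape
(3, 3)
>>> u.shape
(11, 11)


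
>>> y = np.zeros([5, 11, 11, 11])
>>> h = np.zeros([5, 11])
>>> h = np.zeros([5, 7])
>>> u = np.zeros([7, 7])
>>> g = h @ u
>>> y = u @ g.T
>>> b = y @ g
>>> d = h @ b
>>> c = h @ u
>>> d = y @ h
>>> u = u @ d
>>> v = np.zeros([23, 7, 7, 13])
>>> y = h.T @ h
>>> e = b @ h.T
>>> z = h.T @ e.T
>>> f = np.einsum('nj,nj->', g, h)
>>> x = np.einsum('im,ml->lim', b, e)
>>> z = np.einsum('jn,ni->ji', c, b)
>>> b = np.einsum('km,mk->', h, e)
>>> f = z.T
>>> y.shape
(7, 7)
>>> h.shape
(5, 7)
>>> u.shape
(7, 7)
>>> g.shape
(5, 7)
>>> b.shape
()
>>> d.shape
(7, 7)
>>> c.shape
(5, 7)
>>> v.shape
(23, 7, 7, 13)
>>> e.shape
(7, 5)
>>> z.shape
(5, 7)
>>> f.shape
(7, 5)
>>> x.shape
(5, 7, 7)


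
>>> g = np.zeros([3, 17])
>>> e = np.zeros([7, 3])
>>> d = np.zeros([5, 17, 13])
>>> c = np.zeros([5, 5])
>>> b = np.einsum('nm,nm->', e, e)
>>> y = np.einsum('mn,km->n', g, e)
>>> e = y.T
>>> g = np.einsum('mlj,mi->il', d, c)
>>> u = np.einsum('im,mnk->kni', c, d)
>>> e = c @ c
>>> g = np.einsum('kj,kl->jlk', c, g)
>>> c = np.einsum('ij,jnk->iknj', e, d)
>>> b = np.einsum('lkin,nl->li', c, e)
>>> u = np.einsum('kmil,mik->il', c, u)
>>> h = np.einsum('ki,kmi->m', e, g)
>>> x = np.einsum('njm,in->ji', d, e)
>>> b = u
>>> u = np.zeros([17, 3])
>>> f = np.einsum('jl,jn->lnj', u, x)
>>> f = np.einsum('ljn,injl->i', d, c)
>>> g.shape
(5, 17, 5)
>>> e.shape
(5, 5)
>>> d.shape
(5, 17, 13)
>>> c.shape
(5, 13, 17, 5)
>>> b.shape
(17, 5)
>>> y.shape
(17,)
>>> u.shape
(17, 3)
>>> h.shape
(17,)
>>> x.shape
(17, 5)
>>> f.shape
(5,)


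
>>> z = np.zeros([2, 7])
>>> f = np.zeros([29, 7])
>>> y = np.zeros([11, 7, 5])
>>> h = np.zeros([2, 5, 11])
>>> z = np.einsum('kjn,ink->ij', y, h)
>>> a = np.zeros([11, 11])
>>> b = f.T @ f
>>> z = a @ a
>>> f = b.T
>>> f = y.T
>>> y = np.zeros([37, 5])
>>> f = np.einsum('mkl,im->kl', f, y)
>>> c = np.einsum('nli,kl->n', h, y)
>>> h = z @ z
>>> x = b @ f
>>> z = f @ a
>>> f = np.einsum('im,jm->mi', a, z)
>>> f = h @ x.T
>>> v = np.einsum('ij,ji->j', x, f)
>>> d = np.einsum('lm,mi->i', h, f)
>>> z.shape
(7, 11)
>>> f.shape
(11, 7)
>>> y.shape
(37, 5)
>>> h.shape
(11, 11)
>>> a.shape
(11, 11)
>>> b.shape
(7, 7)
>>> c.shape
(2,)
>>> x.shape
(7, 11)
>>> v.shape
(11,)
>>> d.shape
(7,)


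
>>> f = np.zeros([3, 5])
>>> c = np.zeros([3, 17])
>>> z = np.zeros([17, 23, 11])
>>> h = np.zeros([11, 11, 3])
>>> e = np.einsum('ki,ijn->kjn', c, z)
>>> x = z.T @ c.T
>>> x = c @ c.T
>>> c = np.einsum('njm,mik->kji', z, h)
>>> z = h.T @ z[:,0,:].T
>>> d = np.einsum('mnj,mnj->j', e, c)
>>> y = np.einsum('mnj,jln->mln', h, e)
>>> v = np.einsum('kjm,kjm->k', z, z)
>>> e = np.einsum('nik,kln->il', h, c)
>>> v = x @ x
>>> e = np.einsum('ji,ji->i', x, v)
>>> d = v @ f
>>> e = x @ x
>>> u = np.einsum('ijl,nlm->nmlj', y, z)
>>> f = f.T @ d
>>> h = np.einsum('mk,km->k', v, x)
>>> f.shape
(5, 5)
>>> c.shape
(3, 23, 11)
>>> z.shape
(3, 11, 17)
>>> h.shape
(3,)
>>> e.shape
(3, 3)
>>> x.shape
(3, 3)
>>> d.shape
(3, 5)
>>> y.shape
(11, 23, 11)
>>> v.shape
(3, 3)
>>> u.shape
(3, 17, 11, 23)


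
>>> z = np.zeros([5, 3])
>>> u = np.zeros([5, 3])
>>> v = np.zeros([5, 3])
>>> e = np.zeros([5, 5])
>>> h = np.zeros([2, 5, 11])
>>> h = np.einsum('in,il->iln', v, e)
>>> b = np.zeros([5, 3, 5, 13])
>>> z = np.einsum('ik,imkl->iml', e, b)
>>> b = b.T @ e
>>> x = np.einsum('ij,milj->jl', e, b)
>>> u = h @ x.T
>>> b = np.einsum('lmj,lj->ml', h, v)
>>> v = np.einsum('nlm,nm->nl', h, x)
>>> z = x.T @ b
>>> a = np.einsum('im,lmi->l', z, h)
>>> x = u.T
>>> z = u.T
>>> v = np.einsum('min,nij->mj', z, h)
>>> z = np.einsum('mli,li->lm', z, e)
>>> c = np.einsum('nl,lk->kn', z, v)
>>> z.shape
(5, 5)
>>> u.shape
(5, 5, 5)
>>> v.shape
(5, 3)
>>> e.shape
(5, 5)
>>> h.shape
(5, 5, 3)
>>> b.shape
(5, 5)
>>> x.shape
(5, 5, 5)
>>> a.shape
(5,)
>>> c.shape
(3, 5)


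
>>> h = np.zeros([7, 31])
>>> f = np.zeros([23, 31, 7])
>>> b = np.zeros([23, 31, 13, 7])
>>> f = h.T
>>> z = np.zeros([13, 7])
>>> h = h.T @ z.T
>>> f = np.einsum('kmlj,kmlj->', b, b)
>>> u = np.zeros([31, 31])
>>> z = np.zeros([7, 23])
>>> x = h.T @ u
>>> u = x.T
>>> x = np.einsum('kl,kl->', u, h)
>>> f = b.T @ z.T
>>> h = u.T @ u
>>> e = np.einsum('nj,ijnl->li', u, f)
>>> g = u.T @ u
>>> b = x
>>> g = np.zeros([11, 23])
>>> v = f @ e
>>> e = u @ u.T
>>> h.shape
(13, 13)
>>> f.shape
(7, 13, 31, 7)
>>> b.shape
()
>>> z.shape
(7, 23)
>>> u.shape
(31, 13)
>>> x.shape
()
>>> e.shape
(31, 31)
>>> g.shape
(11, 23)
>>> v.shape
(7, 13, 31, 7)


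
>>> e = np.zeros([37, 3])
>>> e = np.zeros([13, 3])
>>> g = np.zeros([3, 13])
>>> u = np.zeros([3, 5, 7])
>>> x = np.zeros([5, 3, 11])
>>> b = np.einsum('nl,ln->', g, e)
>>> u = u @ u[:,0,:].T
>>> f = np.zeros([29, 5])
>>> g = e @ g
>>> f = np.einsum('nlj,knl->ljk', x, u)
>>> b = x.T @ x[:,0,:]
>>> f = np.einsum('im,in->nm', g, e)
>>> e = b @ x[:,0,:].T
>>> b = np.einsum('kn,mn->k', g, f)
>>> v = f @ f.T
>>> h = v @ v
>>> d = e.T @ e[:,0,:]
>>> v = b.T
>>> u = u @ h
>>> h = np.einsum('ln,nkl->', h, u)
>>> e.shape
(11, 3, 5)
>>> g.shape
(13, 13)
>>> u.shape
(3, 5, 3)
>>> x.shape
(5, 3, 11)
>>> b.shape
(13,)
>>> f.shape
(3, 13)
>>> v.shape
(13,)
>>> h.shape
()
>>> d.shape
(5, 3, 5)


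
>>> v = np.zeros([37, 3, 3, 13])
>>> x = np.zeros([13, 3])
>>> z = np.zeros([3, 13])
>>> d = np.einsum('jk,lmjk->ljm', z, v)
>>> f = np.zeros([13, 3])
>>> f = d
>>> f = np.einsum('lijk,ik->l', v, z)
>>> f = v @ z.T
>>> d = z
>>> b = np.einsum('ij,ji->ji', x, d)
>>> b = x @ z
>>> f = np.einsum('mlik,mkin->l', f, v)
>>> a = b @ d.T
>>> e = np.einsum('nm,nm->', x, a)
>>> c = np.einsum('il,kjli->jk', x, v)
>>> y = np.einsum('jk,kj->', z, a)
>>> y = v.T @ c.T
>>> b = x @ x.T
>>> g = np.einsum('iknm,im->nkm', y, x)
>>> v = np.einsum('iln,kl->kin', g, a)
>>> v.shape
(13, 3, 3)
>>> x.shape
(13, 3)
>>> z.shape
(3, 13)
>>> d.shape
(3, 13)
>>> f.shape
(3,)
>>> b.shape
(13, 13)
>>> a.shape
(13, 3)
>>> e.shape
()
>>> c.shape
(3, 37)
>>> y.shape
(13, 3, 3, 3)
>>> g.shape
(3, 3, 3)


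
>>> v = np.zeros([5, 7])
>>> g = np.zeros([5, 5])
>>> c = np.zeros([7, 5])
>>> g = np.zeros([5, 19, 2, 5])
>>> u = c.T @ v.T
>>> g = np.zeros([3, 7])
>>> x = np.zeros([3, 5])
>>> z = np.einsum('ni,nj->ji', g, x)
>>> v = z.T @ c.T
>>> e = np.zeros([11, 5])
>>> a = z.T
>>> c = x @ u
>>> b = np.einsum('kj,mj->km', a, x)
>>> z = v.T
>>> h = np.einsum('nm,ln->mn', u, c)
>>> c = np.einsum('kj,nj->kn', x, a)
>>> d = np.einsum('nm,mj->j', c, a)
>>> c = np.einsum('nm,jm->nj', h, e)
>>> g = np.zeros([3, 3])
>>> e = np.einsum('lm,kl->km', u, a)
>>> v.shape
(7, 7)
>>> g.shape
(3, 3)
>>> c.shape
(5, 11)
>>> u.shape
(5, 5)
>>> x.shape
(3, 5)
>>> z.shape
(7, 7)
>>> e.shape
(7, 5)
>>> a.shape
(7, 5)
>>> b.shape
(7, 3)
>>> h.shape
(5, 5)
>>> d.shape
(5,)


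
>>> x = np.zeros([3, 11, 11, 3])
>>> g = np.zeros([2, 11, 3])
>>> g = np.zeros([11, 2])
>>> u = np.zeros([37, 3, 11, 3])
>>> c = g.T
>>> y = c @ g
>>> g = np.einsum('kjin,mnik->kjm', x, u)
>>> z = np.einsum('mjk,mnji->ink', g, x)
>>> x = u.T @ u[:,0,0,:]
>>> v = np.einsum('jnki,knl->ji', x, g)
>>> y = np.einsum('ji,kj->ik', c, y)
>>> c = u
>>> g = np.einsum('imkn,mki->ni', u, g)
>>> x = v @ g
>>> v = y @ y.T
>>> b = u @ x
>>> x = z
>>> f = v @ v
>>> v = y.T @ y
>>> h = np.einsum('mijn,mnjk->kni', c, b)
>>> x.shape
(3, 11, 37)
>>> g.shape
(3, 37)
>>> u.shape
(37, 3, 11, 3)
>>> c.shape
(37, 3, 11, 3)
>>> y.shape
(11, 2)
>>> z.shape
(3, 11, 37)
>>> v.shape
(2, 2)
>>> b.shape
(37, 3, 11, 37)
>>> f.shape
(11, 11)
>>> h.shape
(37, 3, 3)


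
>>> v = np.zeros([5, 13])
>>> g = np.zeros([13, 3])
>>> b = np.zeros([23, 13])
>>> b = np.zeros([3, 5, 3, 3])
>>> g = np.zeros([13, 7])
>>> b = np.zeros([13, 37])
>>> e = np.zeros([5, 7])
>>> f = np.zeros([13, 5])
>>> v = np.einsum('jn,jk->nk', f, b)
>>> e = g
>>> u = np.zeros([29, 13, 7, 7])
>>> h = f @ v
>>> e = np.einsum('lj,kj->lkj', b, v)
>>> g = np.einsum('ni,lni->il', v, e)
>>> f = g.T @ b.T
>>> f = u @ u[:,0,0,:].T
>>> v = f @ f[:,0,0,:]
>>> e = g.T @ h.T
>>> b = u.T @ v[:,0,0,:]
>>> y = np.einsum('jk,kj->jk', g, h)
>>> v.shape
(29, 13, 7, 29)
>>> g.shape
(37, 13)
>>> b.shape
(7, 7, 13, 29)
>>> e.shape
(13, 13)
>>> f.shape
(29, 13, 7, 29)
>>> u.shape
(29, 13, 7, 7)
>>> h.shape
(13, 37)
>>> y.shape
(37, 13)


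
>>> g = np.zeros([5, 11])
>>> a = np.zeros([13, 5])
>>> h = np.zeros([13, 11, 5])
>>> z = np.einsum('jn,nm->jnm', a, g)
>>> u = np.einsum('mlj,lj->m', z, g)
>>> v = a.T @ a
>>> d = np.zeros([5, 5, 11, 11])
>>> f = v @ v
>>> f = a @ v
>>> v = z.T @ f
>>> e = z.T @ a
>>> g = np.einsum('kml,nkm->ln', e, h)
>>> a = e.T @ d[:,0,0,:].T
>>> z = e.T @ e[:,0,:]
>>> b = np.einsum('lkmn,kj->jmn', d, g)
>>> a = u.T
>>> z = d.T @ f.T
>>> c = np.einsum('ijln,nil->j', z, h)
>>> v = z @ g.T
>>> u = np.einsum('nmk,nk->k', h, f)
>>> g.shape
(5, 13)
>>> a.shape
(13,)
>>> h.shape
(13, 11, 5)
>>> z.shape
(11, 11, 5, 13)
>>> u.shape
(5,)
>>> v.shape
(11, 11, 5, 5)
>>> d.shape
(5, 5, 11, 11)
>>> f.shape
(13, 5)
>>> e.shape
(11, 5, 5)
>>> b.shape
(13, 11, 11)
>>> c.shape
(11,)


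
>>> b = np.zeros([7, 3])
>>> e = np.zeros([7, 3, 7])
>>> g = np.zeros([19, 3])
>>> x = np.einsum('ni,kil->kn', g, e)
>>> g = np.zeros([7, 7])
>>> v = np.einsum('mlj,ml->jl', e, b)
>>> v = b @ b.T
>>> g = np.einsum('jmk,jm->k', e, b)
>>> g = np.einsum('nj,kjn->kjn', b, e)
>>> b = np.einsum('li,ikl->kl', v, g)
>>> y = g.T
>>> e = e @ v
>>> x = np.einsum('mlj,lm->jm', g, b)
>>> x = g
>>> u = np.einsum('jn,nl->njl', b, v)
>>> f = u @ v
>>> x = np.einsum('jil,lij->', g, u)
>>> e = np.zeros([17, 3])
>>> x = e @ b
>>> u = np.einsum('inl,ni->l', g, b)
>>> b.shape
(3, 7)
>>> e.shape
(17, 3)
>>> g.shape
(7, 3, 7)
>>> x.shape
(17, 7)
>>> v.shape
(7, 7)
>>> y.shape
(7, 3, 7)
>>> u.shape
(7,)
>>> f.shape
(7, 3, 7)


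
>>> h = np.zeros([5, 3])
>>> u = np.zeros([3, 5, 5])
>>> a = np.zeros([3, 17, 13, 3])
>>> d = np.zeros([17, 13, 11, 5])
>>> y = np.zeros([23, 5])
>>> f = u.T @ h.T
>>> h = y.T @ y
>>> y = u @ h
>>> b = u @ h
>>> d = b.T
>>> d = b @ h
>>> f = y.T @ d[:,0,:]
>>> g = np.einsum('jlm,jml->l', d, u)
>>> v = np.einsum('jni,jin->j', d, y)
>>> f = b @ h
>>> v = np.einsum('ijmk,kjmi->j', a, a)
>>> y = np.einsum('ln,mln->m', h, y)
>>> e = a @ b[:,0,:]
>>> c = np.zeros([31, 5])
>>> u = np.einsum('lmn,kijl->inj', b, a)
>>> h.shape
(5, 5)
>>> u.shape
(17, 5, 13)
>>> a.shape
(3, 17, 13, 3)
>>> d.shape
(3, 5, 5)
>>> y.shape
(3,)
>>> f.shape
(3, 5, 5)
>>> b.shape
(3, 5, 5)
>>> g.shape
(5,)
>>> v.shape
(17,)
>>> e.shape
(3, 17, 13, 5)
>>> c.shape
(31, 5)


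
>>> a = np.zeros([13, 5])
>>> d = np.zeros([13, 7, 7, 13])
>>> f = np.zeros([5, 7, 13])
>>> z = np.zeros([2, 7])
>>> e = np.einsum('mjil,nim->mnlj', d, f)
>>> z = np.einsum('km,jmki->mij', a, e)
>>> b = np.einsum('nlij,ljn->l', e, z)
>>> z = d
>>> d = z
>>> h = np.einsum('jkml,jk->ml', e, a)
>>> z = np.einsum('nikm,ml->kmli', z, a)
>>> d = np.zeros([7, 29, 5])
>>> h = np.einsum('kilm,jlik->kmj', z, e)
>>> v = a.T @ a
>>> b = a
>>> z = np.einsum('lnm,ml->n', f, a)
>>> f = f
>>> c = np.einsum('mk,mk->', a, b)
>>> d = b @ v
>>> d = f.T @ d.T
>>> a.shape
(13, 5)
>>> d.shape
(13, 7, 13)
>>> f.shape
(5, 7, 13)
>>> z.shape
(7,)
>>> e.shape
(13, 5, 13, 7)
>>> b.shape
(13, 5)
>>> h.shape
(7, 7, 13)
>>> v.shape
(5, 5)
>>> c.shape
()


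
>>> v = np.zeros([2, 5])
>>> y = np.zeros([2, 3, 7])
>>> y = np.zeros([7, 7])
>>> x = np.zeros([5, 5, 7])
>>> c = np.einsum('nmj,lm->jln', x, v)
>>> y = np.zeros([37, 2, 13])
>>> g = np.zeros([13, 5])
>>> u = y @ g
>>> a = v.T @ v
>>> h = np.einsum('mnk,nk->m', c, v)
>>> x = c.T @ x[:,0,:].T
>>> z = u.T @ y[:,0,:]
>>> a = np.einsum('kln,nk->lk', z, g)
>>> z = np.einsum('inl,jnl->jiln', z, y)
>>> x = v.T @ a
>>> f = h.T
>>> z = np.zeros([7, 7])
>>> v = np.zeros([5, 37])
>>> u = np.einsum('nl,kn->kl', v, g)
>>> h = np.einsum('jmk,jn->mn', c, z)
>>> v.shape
(5, 37)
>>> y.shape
(37, 2, 13)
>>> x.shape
(5, 5)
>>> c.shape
(7, 2, 5)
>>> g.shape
(13, 5)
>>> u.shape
(13, 37)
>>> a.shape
(2, 5)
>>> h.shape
(2, 7)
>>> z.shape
(7, 7)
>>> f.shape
(7,)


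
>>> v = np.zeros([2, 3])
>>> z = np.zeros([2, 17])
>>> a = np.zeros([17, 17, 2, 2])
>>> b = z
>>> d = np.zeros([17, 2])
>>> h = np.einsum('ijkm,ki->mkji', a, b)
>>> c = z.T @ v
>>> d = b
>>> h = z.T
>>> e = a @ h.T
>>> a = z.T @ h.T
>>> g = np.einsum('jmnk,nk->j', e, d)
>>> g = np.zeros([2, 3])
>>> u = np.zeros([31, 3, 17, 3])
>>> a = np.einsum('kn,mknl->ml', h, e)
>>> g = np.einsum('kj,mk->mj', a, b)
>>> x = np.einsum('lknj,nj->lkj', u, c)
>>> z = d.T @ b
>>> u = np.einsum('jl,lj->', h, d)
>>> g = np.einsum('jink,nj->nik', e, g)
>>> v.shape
(2, 3)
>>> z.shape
(17, 17)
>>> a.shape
(17, 17)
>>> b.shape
(2, 17)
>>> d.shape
(2, 17)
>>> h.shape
(17, 2)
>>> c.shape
(17, 3)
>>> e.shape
(17, 17, 2, 17)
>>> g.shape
(2, 17, 17)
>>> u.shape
()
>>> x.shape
(31, 3, 3)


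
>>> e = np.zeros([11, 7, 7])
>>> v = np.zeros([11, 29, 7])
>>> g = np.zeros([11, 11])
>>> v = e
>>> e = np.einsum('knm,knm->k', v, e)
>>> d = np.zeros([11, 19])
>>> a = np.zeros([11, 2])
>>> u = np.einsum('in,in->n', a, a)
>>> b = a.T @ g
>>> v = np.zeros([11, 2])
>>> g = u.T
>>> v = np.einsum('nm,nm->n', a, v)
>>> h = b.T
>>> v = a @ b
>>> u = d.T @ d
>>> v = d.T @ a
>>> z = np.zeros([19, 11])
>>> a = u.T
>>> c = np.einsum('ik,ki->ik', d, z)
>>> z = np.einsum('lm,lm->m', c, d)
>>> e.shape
(11,)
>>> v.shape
(19, 2)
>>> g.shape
(2,)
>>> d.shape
(11, 19)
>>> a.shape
(19, 19)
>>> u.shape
(19, 19)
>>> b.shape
(2, 11)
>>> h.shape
(11, 2)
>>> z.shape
(19,)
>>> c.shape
(11, 19)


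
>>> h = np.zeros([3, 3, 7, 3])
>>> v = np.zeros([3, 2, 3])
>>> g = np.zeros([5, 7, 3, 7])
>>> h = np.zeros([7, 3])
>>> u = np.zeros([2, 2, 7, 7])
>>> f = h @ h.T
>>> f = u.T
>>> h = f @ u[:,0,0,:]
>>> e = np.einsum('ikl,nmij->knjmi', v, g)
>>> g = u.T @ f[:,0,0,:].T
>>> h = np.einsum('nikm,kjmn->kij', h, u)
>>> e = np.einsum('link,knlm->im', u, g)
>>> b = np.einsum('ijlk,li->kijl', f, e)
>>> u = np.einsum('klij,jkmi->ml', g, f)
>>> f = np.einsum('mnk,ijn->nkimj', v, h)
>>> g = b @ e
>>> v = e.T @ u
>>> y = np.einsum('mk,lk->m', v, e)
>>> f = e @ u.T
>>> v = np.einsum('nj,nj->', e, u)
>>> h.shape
(2, 7, 2)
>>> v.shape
()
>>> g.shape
(2, 7, 7, 7)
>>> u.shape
(2, 7)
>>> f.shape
(2, 2)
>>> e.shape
(2, 7)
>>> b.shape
(2, 7, 7, 2)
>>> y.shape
(7,)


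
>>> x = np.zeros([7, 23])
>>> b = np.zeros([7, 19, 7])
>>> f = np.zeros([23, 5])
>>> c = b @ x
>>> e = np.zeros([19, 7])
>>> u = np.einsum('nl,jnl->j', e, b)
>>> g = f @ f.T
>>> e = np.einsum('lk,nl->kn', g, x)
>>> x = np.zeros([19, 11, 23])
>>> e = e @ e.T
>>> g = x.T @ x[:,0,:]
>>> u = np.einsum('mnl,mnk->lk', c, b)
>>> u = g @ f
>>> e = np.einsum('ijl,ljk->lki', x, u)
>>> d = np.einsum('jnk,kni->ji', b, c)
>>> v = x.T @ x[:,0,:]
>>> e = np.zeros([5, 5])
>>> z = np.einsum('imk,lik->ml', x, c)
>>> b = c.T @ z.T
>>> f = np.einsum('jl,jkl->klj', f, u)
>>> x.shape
(19, 11, 23)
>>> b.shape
(23, 19, 11)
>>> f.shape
(11, 5, 23)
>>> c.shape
(7, 19, 23)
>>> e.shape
(5, 5)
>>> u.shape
(23, 11, 5)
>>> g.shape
(23, 11, 23)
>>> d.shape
(7, 23)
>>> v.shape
(23, 11, 23)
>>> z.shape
(11, 7)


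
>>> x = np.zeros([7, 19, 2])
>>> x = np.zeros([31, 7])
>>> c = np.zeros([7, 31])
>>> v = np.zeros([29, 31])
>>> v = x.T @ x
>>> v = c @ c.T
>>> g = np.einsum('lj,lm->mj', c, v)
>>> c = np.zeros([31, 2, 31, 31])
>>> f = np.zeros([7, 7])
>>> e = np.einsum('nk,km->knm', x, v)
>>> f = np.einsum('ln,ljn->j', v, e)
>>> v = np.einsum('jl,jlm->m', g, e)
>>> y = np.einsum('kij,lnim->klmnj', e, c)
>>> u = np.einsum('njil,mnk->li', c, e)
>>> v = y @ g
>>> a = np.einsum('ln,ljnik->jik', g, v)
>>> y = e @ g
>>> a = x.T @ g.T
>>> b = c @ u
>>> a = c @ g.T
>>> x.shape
(31, 7)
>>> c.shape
(31, 2, 31, 31)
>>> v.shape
(7, 31, 31, 2, 31)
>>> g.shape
(7, 31)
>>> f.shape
(31,)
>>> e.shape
(7, 31, 7)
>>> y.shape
(7, 31, 31)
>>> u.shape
(31, 31)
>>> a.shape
(31, 2, 31, 7)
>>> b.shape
(31, 2, 31, 31)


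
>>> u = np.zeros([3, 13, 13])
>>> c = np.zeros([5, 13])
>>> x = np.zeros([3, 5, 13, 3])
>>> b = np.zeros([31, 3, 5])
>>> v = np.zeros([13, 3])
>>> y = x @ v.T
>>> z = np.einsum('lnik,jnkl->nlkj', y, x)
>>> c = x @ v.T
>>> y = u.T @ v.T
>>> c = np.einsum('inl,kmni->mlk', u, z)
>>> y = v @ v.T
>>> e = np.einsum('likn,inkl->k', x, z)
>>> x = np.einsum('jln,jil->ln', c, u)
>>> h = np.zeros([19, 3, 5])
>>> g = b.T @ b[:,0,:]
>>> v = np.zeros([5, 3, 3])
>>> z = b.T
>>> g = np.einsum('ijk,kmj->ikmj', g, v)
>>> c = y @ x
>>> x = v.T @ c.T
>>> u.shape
(3, 13, 13)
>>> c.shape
(13, 5)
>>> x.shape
(3, 3, 13)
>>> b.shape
(31, 3, 5)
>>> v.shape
(5, 3, 3)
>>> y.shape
(13, 13)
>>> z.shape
(5, 3, 31)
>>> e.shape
(13,)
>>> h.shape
(19, 3, 5)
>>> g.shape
(5, 5, 3, 3)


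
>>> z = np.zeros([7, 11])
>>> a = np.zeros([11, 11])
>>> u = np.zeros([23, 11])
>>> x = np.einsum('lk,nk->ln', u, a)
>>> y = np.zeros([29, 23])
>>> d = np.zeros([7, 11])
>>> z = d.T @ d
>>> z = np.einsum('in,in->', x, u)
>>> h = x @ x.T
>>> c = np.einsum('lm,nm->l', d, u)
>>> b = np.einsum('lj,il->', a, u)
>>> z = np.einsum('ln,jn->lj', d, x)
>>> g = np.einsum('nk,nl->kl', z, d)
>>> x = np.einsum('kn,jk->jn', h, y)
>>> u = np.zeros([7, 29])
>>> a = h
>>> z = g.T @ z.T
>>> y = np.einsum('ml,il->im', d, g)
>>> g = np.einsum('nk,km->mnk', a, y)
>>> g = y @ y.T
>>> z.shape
(11, 7)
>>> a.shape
(23, 23)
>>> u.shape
(7, 29)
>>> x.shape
(29, 23)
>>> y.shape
(23, 7)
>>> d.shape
(7, 11)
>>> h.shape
(23, 23)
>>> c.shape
(7,)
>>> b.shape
()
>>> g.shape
(23, 23)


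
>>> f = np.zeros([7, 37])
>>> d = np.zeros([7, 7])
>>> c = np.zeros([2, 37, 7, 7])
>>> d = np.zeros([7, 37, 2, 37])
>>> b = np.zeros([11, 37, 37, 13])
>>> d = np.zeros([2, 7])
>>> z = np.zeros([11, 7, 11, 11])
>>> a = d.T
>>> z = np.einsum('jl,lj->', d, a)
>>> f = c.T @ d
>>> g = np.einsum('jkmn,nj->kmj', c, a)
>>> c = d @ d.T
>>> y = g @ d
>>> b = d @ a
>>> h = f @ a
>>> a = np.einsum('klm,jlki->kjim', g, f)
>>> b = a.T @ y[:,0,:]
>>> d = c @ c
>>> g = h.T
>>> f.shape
(7, 7, 37, 7)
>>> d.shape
(2, 2)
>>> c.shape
(2, 2)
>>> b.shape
(2, 7, 7, 7)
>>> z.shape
()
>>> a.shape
(37, 7, 7, 2)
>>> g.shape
(2, 37, 7, 7)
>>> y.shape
(37, 7, 7)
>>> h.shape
(7, 7, 37, 2)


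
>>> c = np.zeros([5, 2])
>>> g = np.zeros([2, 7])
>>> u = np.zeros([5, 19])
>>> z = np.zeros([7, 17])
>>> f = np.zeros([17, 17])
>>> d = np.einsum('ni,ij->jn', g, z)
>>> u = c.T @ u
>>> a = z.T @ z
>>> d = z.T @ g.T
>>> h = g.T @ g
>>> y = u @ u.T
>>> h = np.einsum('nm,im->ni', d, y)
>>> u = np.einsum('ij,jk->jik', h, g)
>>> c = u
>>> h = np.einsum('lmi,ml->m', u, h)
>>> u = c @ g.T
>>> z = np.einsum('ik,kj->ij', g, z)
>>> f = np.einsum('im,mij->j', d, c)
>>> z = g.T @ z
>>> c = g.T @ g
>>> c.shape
(7, 7)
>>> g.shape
(2, 7)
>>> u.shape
(2, 17, 2)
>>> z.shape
(7, 17)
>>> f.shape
(7,)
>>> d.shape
(17, 2)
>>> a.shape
(17, 17)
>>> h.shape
(17,)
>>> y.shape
(2, 2)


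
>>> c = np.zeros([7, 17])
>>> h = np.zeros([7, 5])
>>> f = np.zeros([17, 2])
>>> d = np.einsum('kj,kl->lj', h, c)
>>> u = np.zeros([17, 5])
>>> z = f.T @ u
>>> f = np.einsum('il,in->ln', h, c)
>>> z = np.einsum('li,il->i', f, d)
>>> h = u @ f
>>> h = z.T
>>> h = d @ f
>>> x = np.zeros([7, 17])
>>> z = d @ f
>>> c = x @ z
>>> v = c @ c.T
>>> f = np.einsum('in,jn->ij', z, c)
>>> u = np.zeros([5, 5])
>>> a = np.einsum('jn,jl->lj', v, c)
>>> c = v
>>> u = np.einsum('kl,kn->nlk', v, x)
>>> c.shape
(7, 7)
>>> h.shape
(17, 17)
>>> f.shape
(17, 7)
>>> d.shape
(17, 5)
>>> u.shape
(17, 7, 7)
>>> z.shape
(17, 17)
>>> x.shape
(7, 17)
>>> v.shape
(7, 7)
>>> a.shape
(17, 7)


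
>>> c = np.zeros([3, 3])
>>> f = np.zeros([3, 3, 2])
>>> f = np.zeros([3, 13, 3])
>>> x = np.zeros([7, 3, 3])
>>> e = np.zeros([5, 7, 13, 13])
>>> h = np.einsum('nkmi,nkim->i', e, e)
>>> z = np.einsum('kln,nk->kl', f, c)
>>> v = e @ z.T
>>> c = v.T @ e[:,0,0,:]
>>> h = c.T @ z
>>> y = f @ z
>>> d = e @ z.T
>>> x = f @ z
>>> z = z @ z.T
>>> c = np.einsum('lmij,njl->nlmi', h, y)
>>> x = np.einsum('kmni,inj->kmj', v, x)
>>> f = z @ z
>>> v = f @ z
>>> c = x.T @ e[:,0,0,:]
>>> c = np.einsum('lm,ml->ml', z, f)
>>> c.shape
(3, 3)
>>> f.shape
(3, 3)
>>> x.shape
(5, 7, 13)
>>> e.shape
(5, 7, 13, 13)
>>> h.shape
(13, 7, 13, 13)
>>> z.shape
(3, 3)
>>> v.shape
(3, 3)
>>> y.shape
(3, 13, 13)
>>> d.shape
(5, 7, 13, 3)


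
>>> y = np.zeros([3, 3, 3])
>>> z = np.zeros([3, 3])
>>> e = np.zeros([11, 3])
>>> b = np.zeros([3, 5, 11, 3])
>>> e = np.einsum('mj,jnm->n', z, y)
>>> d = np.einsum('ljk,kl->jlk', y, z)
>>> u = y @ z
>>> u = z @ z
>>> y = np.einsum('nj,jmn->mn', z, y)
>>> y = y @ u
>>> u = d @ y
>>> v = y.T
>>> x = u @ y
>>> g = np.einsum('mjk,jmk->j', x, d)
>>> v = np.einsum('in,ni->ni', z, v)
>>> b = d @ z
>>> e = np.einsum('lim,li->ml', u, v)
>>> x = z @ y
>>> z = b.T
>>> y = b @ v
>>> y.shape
(3, 3, 3)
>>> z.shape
(3, 3, 3)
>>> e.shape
(3, 3)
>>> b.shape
(3, 3, 3)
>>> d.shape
(3, 3, 3)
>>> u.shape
(3, 3, 3)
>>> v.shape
(3, 3)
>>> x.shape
(3, 3)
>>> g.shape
(3,)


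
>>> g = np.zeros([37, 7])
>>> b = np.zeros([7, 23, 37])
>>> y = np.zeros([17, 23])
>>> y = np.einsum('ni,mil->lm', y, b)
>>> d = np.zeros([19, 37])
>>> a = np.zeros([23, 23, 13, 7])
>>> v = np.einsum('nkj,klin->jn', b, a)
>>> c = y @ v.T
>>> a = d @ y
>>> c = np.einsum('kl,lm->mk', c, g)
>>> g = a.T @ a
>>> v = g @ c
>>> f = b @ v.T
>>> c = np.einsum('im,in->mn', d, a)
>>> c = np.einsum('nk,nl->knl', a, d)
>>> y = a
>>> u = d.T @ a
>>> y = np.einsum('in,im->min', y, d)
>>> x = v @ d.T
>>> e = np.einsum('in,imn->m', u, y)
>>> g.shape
(7, 7)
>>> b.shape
(7, 23, 37)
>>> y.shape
(37, 19, 7)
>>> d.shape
(19, 37)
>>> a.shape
(19, 7)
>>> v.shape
(7, 37)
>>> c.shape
(7, 19, 37)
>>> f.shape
(7, 23, 7)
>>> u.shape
(37, 7)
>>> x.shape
(7, 19)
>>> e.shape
(19,)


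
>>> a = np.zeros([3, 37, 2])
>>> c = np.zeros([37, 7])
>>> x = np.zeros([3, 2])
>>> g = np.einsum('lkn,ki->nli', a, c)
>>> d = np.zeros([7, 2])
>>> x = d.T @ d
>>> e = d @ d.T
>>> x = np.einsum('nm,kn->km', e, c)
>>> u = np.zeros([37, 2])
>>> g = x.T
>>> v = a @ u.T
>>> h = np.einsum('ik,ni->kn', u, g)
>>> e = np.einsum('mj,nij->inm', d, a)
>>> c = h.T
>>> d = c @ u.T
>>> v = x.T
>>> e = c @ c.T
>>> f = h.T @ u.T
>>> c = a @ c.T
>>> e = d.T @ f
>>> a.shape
(3, 37, 2)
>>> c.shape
(3, 37, 7)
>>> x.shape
(37, 7)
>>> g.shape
(7, 37)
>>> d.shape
(7, 37)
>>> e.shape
(37, 37)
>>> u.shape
(37, 2)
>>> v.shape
(7, 37)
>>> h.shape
(2, 7)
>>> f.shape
(7, 37)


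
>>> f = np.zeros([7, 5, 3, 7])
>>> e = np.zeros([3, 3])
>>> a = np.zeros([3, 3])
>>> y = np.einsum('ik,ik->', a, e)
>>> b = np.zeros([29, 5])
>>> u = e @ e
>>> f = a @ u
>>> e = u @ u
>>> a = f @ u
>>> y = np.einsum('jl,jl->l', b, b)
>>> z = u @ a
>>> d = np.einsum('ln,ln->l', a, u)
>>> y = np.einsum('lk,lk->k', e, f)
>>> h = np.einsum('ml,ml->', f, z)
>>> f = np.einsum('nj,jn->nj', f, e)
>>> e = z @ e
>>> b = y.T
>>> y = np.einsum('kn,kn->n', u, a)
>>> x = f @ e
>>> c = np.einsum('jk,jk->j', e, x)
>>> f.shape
(3, 3)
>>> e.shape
(3, 3)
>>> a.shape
(3, 3)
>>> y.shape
(3,)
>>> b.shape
(3,)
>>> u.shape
(3, 3)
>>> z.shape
(3, 3)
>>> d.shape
(3,)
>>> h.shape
()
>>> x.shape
(3, 3)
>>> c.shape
(3,)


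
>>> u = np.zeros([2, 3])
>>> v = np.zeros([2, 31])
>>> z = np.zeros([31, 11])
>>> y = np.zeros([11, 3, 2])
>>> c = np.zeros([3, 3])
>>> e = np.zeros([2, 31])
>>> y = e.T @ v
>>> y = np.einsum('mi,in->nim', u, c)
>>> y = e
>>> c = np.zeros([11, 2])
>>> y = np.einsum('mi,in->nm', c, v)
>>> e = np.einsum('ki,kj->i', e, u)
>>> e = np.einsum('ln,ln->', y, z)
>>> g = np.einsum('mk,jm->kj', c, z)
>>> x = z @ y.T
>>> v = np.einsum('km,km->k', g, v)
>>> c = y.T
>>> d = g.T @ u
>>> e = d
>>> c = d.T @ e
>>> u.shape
(2, 3)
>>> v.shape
(2,)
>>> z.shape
(31, 11)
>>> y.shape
(31, 11)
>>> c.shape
(3, 3)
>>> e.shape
(31, 3)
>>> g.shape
(2, 31)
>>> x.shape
(31, 31)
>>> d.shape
(31, 3)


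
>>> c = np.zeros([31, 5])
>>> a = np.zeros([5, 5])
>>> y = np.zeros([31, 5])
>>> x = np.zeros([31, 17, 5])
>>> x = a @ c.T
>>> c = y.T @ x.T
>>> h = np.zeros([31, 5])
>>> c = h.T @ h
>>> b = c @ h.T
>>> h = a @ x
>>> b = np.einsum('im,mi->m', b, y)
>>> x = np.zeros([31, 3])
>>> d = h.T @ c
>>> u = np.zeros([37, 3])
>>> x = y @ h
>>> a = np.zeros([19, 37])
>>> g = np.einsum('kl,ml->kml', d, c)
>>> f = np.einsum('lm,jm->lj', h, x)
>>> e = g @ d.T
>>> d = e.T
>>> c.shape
(5, 5)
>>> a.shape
(19, 37)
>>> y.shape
(31, 5)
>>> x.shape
(31, 31)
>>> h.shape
(5, 31)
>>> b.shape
(31,)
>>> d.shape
(31, 5, 31)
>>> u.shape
(37, 3)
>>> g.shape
(31, 5, 5)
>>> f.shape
(5, 31)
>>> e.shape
(31, 5, 31)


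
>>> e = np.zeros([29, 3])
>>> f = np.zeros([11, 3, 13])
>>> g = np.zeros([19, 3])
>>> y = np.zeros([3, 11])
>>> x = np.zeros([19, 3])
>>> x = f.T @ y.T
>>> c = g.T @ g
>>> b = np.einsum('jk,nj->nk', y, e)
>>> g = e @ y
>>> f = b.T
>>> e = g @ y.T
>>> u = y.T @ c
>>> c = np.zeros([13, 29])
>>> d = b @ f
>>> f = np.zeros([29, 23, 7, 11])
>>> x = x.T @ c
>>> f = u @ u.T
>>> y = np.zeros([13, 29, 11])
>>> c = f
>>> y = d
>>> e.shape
(29, 3)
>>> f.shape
(11, 11)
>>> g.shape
(29, 11)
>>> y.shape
(29, 29)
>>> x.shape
(3, 3, 29)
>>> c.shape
(11, 11)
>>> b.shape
(29, 11)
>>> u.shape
(11, 3)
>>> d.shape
(29, 29)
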